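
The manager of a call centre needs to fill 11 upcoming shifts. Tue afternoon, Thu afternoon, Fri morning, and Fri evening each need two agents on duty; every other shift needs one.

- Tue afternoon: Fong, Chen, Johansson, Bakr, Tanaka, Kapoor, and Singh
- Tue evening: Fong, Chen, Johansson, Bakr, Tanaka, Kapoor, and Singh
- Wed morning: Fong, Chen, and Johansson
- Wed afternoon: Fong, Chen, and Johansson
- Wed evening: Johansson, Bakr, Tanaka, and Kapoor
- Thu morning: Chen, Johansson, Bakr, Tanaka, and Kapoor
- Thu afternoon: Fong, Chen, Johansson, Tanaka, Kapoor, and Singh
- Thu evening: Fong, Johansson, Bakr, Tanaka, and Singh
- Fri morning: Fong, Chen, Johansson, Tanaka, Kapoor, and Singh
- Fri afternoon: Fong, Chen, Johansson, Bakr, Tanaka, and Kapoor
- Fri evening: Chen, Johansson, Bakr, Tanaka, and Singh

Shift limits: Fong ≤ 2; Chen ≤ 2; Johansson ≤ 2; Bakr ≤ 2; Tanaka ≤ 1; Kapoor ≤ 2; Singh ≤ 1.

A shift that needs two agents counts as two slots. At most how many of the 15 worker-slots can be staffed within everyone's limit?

Total capacity across all agents is 2+2+2+2+1+2+1 = 12, and 15 slots are needed, so at most 12 can be filled.
An assignment achieving 12: Wed morning→Fong, Wed afternoon→Fong, Wed evening→Johansson, Thu morning→Chen, Thu afternoon→Tanaka+Kapoor, Thu evening→Johansson, Fri morning→Kapoor+Singh, Fri afternoon→Bakr, Fri evening→Chen+Bakr.
Loads: Fong 2/2, Chen 2/2, Johansson 2/2, Bakr 2/2, Tanaka 1/1, Kapoor 2/2, Singh 1/1.

12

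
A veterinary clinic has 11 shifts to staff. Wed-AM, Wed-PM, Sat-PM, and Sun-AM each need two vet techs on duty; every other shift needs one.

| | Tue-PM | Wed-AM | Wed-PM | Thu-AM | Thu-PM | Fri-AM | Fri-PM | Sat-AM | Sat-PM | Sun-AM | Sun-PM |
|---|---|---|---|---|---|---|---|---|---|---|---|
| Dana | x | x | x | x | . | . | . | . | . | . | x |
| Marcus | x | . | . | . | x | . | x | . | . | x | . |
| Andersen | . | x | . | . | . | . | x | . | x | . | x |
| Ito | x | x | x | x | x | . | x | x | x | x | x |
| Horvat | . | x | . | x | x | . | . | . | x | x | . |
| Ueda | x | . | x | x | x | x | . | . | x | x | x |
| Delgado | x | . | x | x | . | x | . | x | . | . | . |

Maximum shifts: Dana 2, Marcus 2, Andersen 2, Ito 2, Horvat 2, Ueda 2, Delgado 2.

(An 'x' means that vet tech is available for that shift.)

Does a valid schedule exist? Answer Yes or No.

Total capacity is 2+2+2+2+2+2+2 = 14 but 15 worker-slots are needed — infeasible.

No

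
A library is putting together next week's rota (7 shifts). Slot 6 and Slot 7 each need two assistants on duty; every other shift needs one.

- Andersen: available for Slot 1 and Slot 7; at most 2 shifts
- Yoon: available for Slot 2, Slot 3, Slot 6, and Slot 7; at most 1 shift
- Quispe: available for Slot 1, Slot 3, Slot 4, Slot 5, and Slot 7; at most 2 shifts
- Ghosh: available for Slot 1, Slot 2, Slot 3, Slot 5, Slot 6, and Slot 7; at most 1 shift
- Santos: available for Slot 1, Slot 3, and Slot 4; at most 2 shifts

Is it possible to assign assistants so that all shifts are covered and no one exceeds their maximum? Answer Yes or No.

No

Shifts {Slot 2, Slot 6} need 3 worker-slots in total, but the assistants available for any of those shifts (Yoon and Ghosh) can supply at most 2 among them. So no valid schedule exists.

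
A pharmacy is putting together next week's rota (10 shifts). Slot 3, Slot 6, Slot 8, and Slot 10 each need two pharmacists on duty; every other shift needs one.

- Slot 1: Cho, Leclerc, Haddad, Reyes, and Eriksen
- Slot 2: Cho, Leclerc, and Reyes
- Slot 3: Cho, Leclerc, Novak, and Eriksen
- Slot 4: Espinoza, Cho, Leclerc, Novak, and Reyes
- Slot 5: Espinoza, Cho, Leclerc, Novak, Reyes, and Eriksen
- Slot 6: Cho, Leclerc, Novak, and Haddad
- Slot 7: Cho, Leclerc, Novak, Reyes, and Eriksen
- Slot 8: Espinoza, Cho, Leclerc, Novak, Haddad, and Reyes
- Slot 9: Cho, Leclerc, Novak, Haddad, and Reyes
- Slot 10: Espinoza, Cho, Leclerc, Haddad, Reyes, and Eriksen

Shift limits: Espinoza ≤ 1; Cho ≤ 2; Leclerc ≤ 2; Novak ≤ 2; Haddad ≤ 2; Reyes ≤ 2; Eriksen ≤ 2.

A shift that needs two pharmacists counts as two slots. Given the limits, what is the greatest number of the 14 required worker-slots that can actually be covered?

13

Total capacity across all pharmacists is 1+2+2+2+2+2+2 = 13, and 14 slots are needed, so at most 13 can be filled.
An assignment achieving 13: Slot 1→Haddad, Slot 2→Cho, Slot 3→Cho+Leclerc, Slot 4→Espinoza, Slot 5→Eriksen, Slot 6→Leclerc+Novak, Slot 7→Novak, Slot 8→Reyes, Slot 9→Haddad, Slot 10→Reyes+Eriksen.
Loads: Espinoza 1/1, Cho 2/2, Leclerc 2/2, Novak 2/2, Haddad 2/2, Reyes 2/2, Eriksen 2/2.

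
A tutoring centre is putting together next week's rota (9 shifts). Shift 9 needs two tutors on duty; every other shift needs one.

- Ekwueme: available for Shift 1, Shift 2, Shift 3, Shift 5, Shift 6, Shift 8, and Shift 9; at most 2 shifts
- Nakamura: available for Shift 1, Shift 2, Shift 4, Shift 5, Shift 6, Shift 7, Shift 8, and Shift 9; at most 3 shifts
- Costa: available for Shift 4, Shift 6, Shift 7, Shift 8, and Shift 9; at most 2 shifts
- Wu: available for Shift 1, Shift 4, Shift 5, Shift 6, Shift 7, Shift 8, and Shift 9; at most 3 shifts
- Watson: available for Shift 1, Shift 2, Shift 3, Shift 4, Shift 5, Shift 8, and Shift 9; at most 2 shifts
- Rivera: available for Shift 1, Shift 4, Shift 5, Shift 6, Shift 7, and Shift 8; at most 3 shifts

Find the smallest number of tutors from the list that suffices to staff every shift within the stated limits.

10 slots to fill and no one can take more than 3, so at least ⌈10/3⌉ = 4 tutors are needed.
Ekwueme, Nakamura, Costa, and Wu alone can cover everything: Shift 1→Nakamura, Shift 2→Ekwueme, Shift 3→Ekwueme, Shift 4→Nakamura, Shift 5→Nakamura, Shift 6→Wu, Shift 7→Costa, Shift 8→Wu, Shift 9→Costa+Wu.

4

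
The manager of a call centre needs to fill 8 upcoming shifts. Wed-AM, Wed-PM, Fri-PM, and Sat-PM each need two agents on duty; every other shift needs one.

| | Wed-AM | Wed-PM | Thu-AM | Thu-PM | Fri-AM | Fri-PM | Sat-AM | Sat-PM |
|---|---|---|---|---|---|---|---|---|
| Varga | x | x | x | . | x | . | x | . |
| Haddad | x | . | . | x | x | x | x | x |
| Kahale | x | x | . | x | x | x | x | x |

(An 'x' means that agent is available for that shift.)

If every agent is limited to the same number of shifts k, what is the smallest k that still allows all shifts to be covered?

4

With 3 agents and 12 worker-slots to fill, someone must work at least ⌈12/3⌉ = 4 shifts, so k ≥ 4.
k = 4 works: Wed-AM→Varga+Haddad, Wed-PM→Varga+Kahale, Thu-AM→Varga, Thu-PM→Haddad, Fri-AM→Varga, Fri-PM→Haddad+Kahale, Sat-AM→Kahale, Sat-PM→Haddad+Kahale.
Loads: Varga 4, Haddad 4, Kahale 4 — all ≤ 4.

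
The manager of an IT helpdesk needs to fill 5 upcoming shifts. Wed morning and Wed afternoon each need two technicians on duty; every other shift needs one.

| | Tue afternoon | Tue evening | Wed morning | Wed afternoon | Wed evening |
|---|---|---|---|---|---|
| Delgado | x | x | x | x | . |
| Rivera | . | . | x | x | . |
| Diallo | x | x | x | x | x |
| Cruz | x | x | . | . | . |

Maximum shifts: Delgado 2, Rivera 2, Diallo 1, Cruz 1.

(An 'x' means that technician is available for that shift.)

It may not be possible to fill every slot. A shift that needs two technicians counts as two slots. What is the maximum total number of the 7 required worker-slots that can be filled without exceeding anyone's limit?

6

Total capacity across all technicians is 2+2+1+1 = 6, and 7 slots are needed, so at most 6 can be filled.
An assignment achieving 6: Tue afternoon→Delgado, Tue evening→Cruz, Wed morning→Delgado+Rivera, Wed afternoon→Rivera, Wed evening→Diallo.
Loads: Delgado 2/2, Rivera 2/2, Diallo 1/1, Cruz 1/1.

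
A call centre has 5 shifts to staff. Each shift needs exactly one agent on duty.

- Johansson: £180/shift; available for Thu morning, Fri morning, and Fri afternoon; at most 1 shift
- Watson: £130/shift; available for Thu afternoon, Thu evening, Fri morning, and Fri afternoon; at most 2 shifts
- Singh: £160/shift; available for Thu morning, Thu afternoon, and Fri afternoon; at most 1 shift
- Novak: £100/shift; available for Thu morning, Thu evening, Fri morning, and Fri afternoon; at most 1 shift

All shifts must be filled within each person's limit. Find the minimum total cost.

£700

Picking the cheapest available agent for each shift independently would cost £530, but that ignores the shift limits.
An optimal schedule: Thu morning→Johansson, Thu afternoon→Watson, Thu evening→Watson, Fri morning→Novak, Fri afternoon→Singh.
Total: 180 + 130 + 130 + 100 + 160 = £700.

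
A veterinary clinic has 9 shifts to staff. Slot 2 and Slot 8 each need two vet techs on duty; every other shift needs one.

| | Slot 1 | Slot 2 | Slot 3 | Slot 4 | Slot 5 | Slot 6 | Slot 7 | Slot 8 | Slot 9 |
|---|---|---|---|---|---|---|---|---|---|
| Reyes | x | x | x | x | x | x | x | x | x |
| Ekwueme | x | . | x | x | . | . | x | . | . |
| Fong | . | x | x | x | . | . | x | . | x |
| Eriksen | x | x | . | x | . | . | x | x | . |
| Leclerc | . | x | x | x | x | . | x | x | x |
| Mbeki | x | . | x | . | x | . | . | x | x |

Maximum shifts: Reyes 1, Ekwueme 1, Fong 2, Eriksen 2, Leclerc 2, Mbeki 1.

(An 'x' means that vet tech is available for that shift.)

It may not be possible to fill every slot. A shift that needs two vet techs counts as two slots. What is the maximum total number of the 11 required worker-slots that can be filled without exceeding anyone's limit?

Total capacity across all vet techs is 1+1+2+2+2+1 = 9, and 11 slots are needed, so at most 9 can be filled.
An assignment achieving 9: Slot 1→Ekwueme, Slot 2→Fong+Eriksen, Slot 3→Mbeki, Slot 5→Leclerc, Slot 6→Reyes, Slot 8→Eriksen+Leclerc, Slot 9→Fong.
Loads: Reyes 1/1, Ekwueme 1/1, Fong 2/2, Eriksen 2/2, Leclerc 2/2, Mbeki 1/1.

9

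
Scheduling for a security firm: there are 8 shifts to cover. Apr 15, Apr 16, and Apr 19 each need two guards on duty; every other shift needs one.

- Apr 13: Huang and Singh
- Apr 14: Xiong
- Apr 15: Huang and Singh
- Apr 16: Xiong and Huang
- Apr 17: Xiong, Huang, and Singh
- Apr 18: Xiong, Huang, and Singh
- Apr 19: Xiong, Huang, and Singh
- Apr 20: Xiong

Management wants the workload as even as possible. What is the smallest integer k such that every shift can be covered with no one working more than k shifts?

4

With 3 guards and 11 worker-slots to fill, someone must work at least ⌈11/3⌉ = 4 shifts, so k ≥ 4.
k = 4 works: Apr 13→Huang, Apr 14→Xiong, Apr 15→Huang+Singh, Apr 16→Xiong+Huang, Apr 17→Xiong, Apr 18→Singh, Apr 19→Huang+Singh, Apr 20→Xiong.
Loads: Xiong 4, Huang 4, Singh 3 — all ≤ 4.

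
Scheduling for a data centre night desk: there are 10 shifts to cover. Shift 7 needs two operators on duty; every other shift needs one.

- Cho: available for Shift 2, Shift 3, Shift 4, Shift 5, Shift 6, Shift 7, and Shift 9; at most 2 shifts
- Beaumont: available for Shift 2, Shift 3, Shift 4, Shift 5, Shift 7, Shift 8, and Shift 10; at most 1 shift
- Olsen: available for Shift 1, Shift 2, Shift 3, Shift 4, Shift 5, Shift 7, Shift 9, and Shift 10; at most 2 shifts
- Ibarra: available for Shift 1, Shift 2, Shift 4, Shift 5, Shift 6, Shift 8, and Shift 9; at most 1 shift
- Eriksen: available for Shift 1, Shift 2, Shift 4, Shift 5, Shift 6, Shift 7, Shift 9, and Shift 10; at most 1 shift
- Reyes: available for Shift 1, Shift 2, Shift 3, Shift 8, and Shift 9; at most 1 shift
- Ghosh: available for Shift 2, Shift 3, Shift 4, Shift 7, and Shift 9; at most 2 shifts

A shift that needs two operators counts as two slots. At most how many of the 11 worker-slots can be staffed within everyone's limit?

Total capacity across all operators is 2+1+2+1+1+1+2 = 10, and 11 slots are needed, so at most 10 can be filled.
An assignment achieving 10: Shift 1→Olsen, Shift 3→Cho, Shift 4→Ghosh, Shift 5→Ibarra, Shift 6→Cho, Shift 7→Eriksen+Ghosh, Shift 8→Beaumont, Shift 9→Reyes, Shift 10→Olsen.
Loads: Cho 2/2, Beaumont 1/1, Olsen 2/2, Ibarra 1/1, Eriksen 1/1, Reyes 1/1, Ghosh 2/2.

10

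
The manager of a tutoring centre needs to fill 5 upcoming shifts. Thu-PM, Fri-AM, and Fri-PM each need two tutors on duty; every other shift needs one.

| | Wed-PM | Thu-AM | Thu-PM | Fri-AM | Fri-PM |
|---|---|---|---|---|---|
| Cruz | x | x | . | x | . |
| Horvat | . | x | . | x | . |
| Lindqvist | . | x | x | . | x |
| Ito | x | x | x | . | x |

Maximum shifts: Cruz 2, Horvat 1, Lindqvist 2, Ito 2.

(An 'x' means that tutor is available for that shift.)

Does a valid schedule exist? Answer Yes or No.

No

Shifts {Wed-PM, Thu-AM, Thu-PM, Fri-AM, Fri-PM} need 8 worker-slots in total, but the tutors available for any of those shifts (Cruz, Horvat, Lindqvist, and Ito) can supply at most 7 among them. So no valid schedule exists.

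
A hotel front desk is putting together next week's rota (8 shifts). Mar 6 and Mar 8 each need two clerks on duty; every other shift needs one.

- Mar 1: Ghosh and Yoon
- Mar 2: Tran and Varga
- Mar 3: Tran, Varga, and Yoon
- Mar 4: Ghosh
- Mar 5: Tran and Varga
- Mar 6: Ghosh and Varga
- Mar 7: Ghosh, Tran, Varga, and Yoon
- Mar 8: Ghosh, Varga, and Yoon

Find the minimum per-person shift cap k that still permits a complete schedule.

With 4 clerks and 10 worker-slots to fill, someone must work at least ⌈10/4⌉ = 3 shifts, so k ≥ 3.
k = 3 works: Mar 1→Ghosh, Mar 2→Tran, Mar 3→Tran, Mar 4→Ghosh, Mar 5→Tran, Mar 6→Ghosh+Varga, Mar 7→Varga, Mar 8→Varga+Yoon.
Loads: Ghosh 3, Tran 3, Varga 3, Yoon 1 — all ≤ 3.

3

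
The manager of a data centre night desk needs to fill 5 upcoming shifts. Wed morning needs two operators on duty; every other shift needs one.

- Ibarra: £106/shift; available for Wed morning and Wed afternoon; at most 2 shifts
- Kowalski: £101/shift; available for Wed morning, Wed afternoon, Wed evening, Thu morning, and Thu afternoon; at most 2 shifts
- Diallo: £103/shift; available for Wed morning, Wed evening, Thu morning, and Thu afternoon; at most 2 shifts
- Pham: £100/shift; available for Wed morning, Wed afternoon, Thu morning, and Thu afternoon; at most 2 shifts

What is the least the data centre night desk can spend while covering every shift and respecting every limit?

£608

Picking the cheapest available operator for each shift independently would cost £602, but that ignores the shift limits.
An optimal schedule: Wed morning→Kowalski+Diallo, Wed afternoon→Pham, Wed evening→Kowalski, Thu morning→Pham, Thu afternoon→Diallo.
Total: 101 + 103 + 100 + 101 + 100 + 103 = £608.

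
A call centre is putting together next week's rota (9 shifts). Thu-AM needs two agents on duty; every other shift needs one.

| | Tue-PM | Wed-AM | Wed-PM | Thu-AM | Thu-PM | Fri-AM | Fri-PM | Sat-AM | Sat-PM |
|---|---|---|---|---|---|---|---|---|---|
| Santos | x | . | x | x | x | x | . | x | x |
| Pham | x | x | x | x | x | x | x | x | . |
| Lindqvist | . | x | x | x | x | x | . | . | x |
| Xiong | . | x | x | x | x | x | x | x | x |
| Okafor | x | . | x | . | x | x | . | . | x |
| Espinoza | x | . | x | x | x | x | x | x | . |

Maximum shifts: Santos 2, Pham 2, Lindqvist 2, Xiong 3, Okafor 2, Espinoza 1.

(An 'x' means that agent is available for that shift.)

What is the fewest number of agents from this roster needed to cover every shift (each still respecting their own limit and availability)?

10 slots to fill and no one can take more than 3, so at least ⌈10/3⌉ = 4 agents are needed.
Any 4 agents together have capacity at most 3+2+2+2 = 9 < 10 slots, so 4 can never suffice.
Santos, Pham, Lindqvist, Xiong, and Okafor alone can cover everything: Tue-PM→Santos, Wed-AM→Pham, Wed-PM→Xiong, Thu-AM→Lindqvist+Xiong, Thu-PM→Xiong, Fri-AM→Okafor, Fri-PM→Pham, Sat-AM→Santos, Sat-PM→Lindqvist.

5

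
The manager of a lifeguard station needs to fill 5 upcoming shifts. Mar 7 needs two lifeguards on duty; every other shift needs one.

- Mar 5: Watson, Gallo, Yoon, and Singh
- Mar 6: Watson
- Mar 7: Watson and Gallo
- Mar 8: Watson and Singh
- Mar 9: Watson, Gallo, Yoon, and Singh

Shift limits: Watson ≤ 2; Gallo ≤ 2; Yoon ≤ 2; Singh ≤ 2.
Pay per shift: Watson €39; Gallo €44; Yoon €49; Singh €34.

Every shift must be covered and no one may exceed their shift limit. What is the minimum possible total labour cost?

€234

Mar 6 can only be covered by Watson, so that assignment is forced.
Mar 7 can only be covered by Watson and Gallo, so that assignment is forced.
Picking the cheapest available lifeguard for each shift independently would cost €224, but that ignores the shift limits.
An optimal schedule: Mar 5→Singh, Mar 6→Watson, Mar 7→Watson+Gallo, Mar 8→Singh, Mar 9→Gallo.
Total: 34 + 39 + 39 + 44 + 34 + 44 = €234.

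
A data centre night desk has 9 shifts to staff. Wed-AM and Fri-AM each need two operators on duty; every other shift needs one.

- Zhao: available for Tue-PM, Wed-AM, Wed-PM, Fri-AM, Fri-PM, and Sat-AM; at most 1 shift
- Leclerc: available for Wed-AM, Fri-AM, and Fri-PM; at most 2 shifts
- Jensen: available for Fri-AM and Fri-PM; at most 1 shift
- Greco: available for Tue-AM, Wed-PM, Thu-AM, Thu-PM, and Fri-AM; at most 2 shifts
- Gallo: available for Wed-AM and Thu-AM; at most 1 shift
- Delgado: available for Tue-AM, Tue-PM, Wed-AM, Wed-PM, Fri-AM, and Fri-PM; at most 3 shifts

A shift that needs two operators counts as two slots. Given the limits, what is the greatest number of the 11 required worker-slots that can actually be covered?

10

Total capacity across all operators is 1+2+1+2+1+3 = 10, and 11 slots are needed, so at most 10 can be filled.
An assignment achieving 10: Tue-AM→Greco, Tue-PM→Delgado, Wed-AM→Leclerc+Delgado, Wed-PM→Delgado, Thu-AM→Gallo, Thu-PM→Greco, Fri-AM→Jensen, Fri-PM→Leclerc, Sat-AM→Zhao.
Loads: Zhao 1/1, Leclerc 2/2, Jensen 1/1, Greco 2/2, Gallo 1/1, Delgado 3/3.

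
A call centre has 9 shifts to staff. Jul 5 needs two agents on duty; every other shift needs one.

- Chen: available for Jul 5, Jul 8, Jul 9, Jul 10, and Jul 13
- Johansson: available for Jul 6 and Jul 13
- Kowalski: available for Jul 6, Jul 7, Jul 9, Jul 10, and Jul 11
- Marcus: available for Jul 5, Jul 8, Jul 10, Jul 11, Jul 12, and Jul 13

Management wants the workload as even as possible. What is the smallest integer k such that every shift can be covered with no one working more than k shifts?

With 4 agents and 10 worker-slots to fill, someone must work at least ⌈10/4⌉ = 3 shifts, so k ≥ 3.
k = 3 works: Jul 5→Chen+Marcus, Jul 6→Johansson, Jul 7→Kowalski, Jul 8→Chen, Jul 9→Chen, Jul 10→Kowalski, Jul 11→Kowalski, Jul 12→Marcus, Jul 13→Johansson.
Loads: Chen 3, Johansson 2, Kowalski 3, Marcus 2 — all ≤ 3.

3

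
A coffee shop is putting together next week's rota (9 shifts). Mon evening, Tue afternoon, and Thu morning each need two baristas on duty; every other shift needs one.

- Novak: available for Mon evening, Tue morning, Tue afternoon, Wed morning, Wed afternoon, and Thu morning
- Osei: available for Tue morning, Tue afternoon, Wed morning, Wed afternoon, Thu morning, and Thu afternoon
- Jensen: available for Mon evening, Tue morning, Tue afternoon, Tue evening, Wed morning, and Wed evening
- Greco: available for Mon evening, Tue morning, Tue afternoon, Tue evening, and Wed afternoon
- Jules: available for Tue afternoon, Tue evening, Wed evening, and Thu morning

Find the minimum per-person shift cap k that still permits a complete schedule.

3

With 5 baristas and 12 worker-slots to fill, someone must work at least ⌈12/5⌉ = 3 shifts, so k ≥ 3.
k = 3 works: Mon evening→Novak+Jensen, Tue morning→Osei, Tue afternoon→Greco+Jules, Tue evening→Jensen, Wed morning→Novak, Wed afternoon→Novak, Wed evening→Jensen, Thu morning→Osei+Jules, Thu afternoon→Osei.
Loads: Novak 3, Osei 3, Jensen 3, Greco 1, Jules 2 — all ≤ 3.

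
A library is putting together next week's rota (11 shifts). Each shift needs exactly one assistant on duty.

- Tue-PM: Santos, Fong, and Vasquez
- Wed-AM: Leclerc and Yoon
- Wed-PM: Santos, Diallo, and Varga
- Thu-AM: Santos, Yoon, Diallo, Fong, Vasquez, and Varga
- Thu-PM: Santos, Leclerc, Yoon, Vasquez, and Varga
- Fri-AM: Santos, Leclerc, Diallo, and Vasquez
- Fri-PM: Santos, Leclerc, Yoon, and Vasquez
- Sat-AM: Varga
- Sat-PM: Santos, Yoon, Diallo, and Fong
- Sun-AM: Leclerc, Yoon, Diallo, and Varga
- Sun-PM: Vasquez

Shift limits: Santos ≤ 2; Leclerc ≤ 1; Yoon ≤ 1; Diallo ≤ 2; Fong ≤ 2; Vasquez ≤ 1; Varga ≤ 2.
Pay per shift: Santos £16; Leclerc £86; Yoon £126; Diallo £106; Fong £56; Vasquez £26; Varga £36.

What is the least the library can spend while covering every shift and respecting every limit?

Sat-AM can only be covered by Varga, so that assignment is forced.
Sun-PM can only be covered by Vasquez, so that assignment is forced.
Picking the cheapest available assistant for each shift independently would cost £296, but that ignores the shift limits.
An optimal schedule: Tue-PM→Santos, Wed-AM→Leclerc, Wed-PM→Santos, Thu-AM→Fong, Thu-PM→Varga, Fri-AM→Diallo, Fri-PM→Yoon, Sat-AM→Varga, Sat-PM→Fong, Sun-AM→Diallo, Sun-PM→Vasquez.
Total: 16 + 86 + 16 + 56 + 36 + 106 + 126 + 36 + 56 + 106 + 26 = £666.

£666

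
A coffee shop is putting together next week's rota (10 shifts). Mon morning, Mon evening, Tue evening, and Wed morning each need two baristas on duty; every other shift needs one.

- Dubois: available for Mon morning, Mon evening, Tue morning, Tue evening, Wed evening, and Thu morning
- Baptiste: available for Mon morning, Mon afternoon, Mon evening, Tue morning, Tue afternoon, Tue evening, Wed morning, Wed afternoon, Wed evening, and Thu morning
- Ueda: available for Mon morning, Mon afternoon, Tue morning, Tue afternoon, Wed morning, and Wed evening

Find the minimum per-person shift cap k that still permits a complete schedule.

5

With 3 baristas and 14 worker-slots to fill, someone must work at least ⌈14/3⌉ = 5 shifts, so k ≥ 5.
k = 5 works: Mon morning→Dubois+Ueda, Mon afternoon→Baptiste, Mon evening→Dubois+Baptiste, Tue morning→Dubois, Tue afternoon→Ueda, Tue evening→Dubois+Baptiste, Wed morning→Baptiste+Ueda, Wed afternoon→Baptiste, Wed evening→Ueda, Thu morning→Dubois.
Loads: Dubois 5, Baptiste 5, Ueda 4 — all ≤ 5.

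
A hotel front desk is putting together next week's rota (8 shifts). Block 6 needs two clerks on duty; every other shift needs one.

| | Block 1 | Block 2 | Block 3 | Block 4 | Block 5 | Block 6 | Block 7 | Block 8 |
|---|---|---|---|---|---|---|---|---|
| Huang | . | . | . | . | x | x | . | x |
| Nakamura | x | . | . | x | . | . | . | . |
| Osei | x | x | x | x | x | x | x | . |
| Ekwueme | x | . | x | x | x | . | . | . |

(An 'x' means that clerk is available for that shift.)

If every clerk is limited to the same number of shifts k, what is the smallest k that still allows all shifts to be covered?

With 4 clerks and 9 worker-slots to fill, someone must work at least ⌈9/4⌉ = 3 shifts, so k ≥ 3.
k = 3 works: Block 1→Nakamura, Block 2→Osei, Block 3→Ekwueme, Block 4→Nakamura, Block 5→Huang, Block 6→Huang+Osei, Block 7→Osei, Block 8→Huang.
Loads: Huang 3, Nakamura 2, Osei 3, Ekwueme 1 — all ≤ 3.

3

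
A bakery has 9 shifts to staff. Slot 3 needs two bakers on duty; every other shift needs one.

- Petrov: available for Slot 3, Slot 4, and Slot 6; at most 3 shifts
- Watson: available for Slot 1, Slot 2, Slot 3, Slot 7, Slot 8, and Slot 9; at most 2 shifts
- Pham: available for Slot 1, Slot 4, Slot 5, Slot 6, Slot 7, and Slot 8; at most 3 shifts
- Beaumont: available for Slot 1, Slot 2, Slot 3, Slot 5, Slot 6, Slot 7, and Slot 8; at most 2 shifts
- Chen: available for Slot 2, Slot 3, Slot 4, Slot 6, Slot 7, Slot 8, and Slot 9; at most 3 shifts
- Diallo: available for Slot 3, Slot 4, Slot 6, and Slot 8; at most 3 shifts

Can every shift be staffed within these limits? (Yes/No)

Yes

One valid schedule: Slot 1→Watson, Slot 2→Beaumont, Slot 3→Petrov+Beaumont, Slot 4→Petrov, Slot 5→Pham, Slot 6→Petrov, Slot 7→Pham, Slot 8→Pham, Slot 9→Watson.
Loads: Petrov 3/3, Watson 2/2, Pham 3/3, Beaumont 2/2, Chen 0/3, Diallo 0/3 — all within limits.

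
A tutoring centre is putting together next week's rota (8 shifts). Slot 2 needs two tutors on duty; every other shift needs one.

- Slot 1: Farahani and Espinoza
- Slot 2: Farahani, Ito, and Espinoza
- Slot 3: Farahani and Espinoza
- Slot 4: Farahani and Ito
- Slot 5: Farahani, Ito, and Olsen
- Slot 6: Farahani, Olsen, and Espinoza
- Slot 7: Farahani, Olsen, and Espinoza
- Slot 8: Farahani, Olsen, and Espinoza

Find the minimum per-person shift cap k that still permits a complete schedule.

With 4 tutors and 9 worker-slots to fill, someone must work at least ⌈9/4⌉ = 3 shifts, so k ≥ 3.
k = 3 works: Slot 1→Farahani, Slot 2→Ito+Espinoza, Slot 3→Farahani, Slot 4→Farahani, Slot 5→Ito, Slot 6→Olsen, Slot 7→Olsen, Slot 8→Olsen.
Loads: Farahani 3, Ito 2, Olsen 3, Espinoza 1 — all ≤ 3.

3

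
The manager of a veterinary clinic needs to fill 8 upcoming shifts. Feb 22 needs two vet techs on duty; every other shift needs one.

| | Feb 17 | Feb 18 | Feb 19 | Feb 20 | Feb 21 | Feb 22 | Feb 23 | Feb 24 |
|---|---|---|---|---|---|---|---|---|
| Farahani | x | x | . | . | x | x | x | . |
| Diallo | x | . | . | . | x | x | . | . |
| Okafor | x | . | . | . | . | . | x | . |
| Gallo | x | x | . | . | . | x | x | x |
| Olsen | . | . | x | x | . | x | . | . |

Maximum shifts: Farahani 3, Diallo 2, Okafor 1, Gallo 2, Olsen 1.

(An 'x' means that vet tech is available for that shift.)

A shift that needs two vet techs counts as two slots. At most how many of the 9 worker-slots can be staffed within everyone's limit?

8

Total capacity across all vet techs is 3+2+1+2+1 = 9, and 9 slots are needed, so at most 9 can be filled.
Shifts {Feb 19, Feb 20} need 2 slots but only Olsen are available for them, supplying at most 1 — so at least 1 slot must go unfilled.
An assignment achieving 8: Feb 17→Diallo, Feb 18→Farahani, Feb 19→Olsen, Feb 21→Farahani, Feb 22→Diallo+Gallo, Feb 23→Farahani, Feb 24→Gallo.
Loads: Farahani 3/3, Diallo 2/2, Okafor 0/1, Gallo 2/2, Olsen 1/1.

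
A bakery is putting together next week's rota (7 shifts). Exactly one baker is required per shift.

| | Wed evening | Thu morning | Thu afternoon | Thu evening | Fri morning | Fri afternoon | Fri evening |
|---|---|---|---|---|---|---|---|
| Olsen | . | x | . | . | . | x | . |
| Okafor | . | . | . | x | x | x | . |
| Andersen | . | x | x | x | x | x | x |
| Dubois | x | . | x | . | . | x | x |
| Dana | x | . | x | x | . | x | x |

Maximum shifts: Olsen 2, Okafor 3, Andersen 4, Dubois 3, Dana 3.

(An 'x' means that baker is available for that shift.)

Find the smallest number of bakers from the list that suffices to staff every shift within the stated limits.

7 slots to fill and no one can take more than 4, so at least ⌈7/4⌉ = 2 bakers are needed.
Andersen and Dubois alone can cover everything: Wed evening→Dubois, Thu morning→Andersen, Thu afternoon→Andersen, Thu evening→Andersen, Fri morning→Andersen, Fri afternoon→Dubois, Fri evening→Dubois.

2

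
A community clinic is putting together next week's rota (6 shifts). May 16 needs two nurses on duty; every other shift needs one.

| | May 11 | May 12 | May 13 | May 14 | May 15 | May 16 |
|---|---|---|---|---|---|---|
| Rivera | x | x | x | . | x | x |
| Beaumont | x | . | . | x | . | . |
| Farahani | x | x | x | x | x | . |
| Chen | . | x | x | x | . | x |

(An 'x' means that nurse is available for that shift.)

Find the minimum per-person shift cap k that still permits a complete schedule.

2

With 4 nurses and 7 worker-slots to fill, someone must work at least ⌈7/4⌉ = 2 shifts, so k ≥ 2.
k = 2 works: May 11→Beaumont, May 12→Farahani, May 13→Farahani, May 14→Beaumont, May 15→Rivera, May 16→Rivera+Chen.
Loads: Rivera 2, Beaumont 2, Farahani 2, Chen 1 — all ≤ 2.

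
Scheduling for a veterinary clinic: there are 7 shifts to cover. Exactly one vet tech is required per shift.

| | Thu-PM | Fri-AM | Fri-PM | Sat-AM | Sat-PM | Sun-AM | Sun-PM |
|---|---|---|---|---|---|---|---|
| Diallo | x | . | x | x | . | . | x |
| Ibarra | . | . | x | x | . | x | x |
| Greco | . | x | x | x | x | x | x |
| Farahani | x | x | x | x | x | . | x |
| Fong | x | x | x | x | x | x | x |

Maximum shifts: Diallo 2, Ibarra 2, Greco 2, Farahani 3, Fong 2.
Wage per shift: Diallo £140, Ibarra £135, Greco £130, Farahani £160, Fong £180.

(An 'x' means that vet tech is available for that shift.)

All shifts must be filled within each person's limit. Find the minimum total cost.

Picking the cheapest available vet tech for each shift independently would cost £920, but that ignores the shift limits.
An optimal schedule: Thu-PM→Diallo, Fri-AM→Greco, Fri-PM→Diallo, Sat-AM→Ibarra, Sat-PM→Greco, Sun-AM→Ibarra, Sun-PM→Farahani.
Total: 140 + 130 + 140 + 135 + 130 + 135 + 160 = £970.

£970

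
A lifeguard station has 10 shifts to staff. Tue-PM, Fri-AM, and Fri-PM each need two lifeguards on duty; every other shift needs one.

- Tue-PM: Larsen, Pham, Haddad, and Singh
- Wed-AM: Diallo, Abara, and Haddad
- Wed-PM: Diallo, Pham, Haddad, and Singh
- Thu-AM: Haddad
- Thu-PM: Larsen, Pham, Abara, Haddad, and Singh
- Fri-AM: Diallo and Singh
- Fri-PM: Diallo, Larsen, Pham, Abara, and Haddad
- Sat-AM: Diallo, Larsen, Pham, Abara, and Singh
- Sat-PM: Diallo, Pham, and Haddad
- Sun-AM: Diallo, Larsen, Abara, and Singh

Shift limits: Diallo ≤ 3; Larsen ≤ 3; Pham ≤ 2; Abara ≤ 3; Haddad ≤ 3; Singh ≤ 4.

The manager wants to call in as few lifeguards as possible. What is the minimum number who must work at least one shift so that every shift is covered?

13 slots to fill and no one can take more than 4, so at least ⌈13/4⌉ = 4 lifeguards are needed.
Diallo, Larsen, Haddad, and Singh alone can cover everything: Tue-PM→Larsen+Haddad, Wed-AM→Diallo, Wed-PM→Singh, Thu-AM→Haddad, Thu-PM→Larsen, Fri-AM→Diallo+Singh, Fri-PM→Larsen+Haddad, Sat-AM→Singh, Sat-PM→Diallo, Sun-AM→Singh.

4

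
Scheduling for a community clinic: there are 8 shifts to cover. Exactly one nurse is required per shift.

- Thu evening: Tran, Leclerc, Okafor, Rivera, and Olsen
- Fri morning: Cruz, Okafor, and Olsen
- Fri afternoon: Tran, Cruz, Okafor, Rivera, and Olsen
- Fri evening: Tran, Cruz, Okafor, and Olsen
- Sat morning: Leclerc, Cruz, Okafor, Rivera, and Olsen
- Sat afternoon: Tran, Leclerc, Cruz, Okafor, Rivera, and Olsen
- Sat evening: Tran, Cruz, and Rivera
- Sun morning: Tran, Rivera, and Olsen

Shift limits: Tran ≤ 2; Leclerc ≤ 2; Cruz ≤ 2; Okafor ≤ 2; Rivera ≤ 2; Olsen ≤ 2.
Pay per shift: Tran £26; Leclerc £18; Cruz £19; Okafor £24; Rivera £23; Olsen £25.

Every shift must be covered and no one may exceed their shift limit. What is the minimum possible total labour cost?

Picking the cheapest available nurse for each shift independently would cost £153, but that ignores the shift limits.
An optimal schedule: Thu evening→Leclerc, Fri morning→Cruz, Fri afternoon→Rivera, Fri evening→Okafor, Sat morning→Leclerc, Sat afternoon→Okafor, Sat evening→Cruz, Sun morning→Rivera.
Total: 18 + 19 + 23 + 24 + 18 + 24 + 19 + 23 = £168.

£168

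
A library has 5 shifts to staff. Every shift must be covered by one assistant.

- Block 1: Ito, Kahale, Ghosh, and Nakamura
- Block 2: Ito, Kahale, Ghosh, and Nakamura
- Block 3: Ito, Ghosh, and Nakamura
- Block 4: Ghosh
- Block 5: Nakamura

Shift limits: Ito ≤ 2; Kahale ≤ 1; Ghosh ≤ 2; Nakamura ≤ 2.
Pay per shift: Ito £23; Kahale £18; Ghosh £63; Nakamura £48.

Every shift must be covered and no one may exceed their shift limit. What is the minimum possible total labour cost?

Block 4 can only be covered by Ghosh, so that assignment is forced.
Block 5 can only be covered by Nakamura, so that assignment is forced.
Picking the cheapest available assistant for each shift independently would cost £170, but that ignores the shift limits.
An optimal schedule: Block 1→Ito, Block 2→Kahale, Block 3→Ito, Block 4→Ghosh, Block 5→Nakamura.
Total: 23 + 18 + 23 + 63 + 48 = £175.

£175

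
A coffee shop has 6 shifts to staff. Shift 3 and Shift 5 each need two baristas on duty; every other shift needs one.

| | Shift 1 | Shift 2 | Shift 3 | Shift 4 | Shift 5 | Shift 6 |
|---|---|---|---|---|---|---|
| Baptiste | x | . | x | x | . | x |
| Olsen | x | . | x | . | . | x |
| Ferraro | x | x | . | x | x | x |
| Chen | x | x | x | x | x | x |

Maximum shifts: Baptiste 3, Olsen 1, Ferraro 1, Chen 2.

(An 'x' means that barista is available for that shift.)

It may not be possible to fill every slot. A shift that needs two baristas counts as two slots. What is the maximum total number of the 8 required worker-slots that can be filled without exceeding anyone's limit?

Total capacity across all baristas is 3+1+1+2 = 7, and 8 slots are needed, so at most 7 can be filled.
An assignment achieving 7: Shift 1→Baptiste, Shift 2→Ferraro, Shift 3→Baptiste+Olsen, Shift 4→Baptiste, Shift 5→Chen, Shift 6→Chen.
Loads: Baptiste 3/3, Olsen 1/1, Ferraro 1/1, Chen 2/2.

7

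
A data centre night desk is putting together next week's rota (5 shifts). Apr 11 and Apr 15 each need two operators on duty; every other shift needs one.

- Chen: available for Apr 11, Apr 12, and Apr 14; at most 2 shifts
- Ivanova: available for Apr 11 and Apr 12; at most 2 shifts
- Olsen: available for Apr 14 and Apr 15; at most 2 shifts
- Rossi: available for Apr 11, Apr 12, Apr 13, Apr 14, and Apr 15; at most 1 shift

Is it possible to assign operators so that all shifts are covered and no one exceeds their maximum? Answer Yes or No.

No

Total capacity is 7 and 7 slots are needed, so capacity alone doesn't rule it out.
Shifts {Apr 13, Apr 15} need 3 worker-slots in total, but the operators available for any of those shifts (Olsen and Rossi) can supply at most 2 among them. So no valid schedule exists.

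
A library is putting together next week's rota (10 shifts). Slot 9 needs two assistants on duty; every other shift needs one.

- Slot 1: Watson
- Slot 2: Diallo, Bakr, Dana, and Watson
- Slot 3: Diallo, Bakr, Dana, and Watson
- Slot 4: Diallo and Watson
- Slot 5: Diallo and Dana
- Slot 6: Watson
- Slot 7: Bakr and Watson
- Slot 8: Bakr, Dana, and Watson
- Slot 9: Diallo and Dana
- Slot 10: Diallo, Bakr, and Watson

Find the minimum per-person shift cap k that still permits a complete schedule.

With 4 assistants and 11 worker-slots to fill, someone must work at least ⌈11/4⌉ = 3 shifts, so k ≥ 3.
k = 3 works: Slot 1→Watson, Slot 2→Dana, Slot 3→Dana, Slot 4→Diallo, Slot 5→Diallo, Slot 6→Watson, Slot 7→Bakr, Slot 8→Bakr, Slot 9→Diallo+Dana, Slot 10→Bakr.
Loads: Diallo 3, Bakr 3, Dana 3, Watson 2 — all ≤ 3.

3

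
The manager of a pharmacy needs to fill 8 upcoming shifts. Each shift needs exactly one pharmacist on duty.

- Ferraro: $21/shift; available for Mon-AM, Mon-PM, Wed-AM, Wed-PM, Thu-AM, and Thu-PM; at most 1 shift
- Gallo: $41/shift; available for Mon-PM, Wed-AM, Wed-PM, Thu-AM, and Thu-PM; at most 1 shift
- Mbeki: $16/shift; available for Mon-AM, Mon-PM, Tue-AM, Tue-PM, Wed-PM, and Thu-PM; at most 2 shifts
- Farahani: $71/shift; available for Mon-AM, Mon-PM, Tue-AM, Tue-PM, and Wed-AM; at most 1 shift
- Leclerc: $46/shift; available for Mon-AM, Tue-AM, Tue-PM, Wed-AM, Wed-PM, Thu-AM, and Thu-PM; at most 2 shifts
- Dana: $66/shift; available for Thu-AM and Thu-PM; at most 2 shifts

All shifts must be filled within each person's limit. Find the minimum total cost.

Picking the cheapest available pharmacist for each shift independently would cost $138, but that ignores the shift limits.
An optimal schedule: Mon-AM→Ferraro, Mon-PM→Gallo, Tue-AM→Mbeki, Tue-PM→Mbeki, Wed-AM→Leclerc, Wed-PM→Leclerc, Thu-AM→Dana, Thu-PM→Dana.
Total: 21 + 41 + 16 + 16 + 46 + 46 + 66 + 66 = $318.

$318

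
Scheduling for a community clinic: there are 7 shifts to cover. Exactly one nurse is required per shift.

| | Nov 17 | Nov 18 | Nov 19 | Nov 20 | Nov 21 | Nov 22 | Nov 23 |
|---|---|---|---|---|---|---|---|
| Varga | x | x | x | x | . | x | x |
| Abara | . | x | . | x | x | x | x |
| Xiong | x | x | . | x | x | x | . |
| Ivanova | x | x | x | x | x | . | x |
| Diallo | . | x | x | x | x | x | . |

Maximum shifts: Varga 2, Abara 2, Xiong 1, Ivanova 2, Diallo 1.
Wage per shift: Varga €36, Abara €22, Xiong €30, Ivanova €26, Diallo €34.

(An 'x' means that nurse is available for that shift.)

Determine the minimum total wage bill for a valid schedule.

€196

Picking the cheapest available nurse for each shift independently would cost €162, but that ignores the shift limits.
An optimal schedule: Nov 17→Ivanova, Nov 18→Diallo, Nov 19→Ivanova, Nov 20→Varga, Nov 21→Abara, Nov 22→Xiong, Nov 23→Abara.
Total: 26 + 34 + 26 + 36 + 22 + 30 + 22 = €196.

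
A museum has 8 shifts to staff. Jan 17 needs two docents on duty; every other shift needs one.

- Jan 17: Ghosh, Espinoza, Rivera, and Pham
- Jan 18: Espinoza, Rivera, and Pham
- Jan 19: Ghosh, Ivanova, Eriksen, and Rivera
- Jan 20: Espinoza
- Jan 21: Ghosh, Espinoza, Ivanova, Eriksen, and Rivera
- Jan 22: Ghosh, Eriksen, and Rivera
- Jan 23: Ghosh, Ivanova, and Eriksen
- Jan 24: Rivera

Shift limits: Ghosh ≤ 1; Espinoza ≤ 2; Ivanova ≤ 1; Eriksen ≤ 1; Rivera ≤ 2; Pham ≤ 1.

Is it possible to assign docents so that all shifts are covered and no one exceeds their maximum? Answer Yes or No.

No

Total capacity is 1+2+1+1+2+1 = 8 but 9 worker-slots are needed — infeasible.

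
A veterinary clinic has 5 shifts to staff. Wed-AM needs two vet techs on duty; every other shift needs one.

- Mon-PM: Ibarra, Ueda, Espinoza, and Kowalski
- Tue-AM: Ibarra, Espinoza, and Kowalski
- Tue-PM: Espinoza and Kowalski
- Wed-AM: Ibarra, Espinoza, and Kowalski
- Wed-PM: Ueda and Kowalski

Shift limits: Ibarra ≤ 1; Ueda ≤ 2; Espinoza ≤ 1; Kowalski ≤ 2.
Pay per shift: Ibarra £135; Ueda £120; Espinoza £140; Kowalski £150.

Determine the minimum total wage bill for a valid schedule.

Picking the cheapest available vet tech for each shift independently would cost £790, but that ignores the shift limits.
An optimal schedule: Mon-PM→Ueda, Tue-AM→Kowalski, Tue-PM→Espinoza, Wed-AM→Ibarra+Kowalski, Wed-PM→Ueda.
Total: 120 + 150 + 140 + 135 + 150 + 120 = £815.

£815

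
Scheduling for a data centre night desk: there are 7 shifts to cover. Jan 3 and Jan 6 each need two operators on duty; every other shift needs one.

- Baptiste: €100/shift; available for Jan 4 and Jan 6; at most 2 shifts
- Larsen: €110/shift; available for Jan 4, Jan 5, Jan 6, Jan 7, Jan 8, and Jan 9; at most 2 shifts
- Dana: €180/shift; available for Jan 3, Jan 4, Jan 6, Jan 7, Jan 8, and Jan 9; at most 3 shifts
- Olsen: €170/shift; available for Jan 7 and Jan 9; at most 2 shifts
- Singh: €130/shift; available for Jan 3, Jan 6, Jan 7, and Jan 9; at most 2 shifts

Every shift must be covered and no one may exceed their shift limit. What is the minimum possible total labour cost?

€1200

Jan 3 can only be covered by Dana and Singh, so that assignment is forced.
Jan 5 can only be covered by Larsen, so that assignment is forced.
Picking the cheapest available operator for each shift independently would cost €1060, but that ignores the shift limits.
An optimal schedule: Jan 3→Singh+Dana, Jan 4→Baptiste, Jan 5→Larsen, Jan 6→Baptiste+Singh, Jan 7→Olsen, Jan 8→Larsen, Jan 9→Olsen.
Total: 130 + 180 + 100 + 110 + 100 + 130 + 170 + 110 + 170 = €1200.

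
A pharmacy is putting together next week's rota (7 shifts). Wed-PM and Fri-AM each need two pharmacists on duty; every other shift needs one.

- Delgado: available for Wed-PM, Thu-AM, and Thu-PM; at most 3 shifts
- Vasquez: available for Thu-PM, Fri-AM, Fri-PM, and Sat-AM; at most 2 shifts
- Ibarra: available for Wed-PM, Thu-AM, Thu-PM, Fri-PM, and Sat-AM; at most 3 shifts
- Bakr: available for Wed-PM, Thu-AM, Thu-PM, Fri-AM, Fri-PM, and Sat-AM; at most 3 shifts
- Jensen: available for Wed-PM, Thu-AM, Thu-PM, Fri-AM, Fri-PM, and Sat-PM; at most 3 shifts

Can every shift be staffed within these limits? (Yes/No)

Sat-PM can only be covered by Jensen, so that assignment is forced.
One valid schedule: Wed-PM→Delgado+Ibarra, Thu-AM→Delgado, Thu-PM→Delgado, Fri-AM→Vasquez+Bakr, Fri-PM→Ibarra, Sat-AM→Vasquez, Sat-PM→Jensen.
Loads: Delgado 3/3, Vasquez 2/2, Ibarra 2/3, Bakr 1/3, Jensen 1/3 — all within limits.

Yes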